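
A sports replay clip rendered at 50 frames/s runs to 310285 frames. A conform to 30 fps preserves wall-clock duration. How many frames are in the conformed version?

Target frames = source frames × (target rate / source rate) = 310285 × (30)/(50) = 310285 × 3/5 = 186171.

186171 frames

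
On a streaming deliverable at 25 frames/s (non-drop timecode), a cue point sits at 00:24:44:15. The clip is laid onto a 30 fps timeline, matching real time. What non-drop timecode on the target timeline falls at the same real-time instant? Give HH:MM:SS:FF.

00:24:44:18

Source frame index: (0×3600 + 24×60 + 44) × 25 + 15 = 37115.
Real time: 37115 / (25) = 7423/5 s.
Target frame: (7423/5) × (30) = 44538.
At 30 labels/s: frame 44538 → 00:24:44:18.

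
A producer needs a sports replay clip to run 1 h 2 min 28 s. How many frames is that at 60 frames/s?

1 h 2 min 28 s = 3748 s.
Frames = 3748 × 60 = 224880.

224880 frames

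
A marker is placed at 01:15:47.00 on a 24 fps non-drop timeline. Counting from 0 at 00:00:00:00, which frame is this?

109128

Total seconds to the label: (1 × 3600 + 15 × 60 + 47) = 4547.
Frame index = 4547 × 24 + 0 = 109128.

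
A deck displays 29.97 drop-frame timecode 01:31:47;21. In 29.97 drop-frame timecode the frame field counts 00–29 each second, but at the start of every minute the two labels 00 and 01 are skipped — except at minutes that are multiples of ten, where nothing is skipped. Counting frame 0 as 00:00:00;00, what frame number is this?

165067

As if non-drop at 30 labels/s: (1 × 3600 + 31 × 60 + 47) × 30 + 21 = 165231.
Minute boundaries passed: 91; those not divisible by 10: 91 − 9 = 82; dropped labels = 2 × 82 = 164.
Actual frame index = 165231 − 164 = 165067.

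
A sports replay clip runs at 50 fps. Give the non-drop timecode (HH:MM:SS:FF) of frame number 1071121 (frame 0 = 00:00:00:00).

05:57:02:21

1071121 ÷ 50 = 21422 full seconds, remainder 21 frames.
21422 s = 5 h 57 min 2 s.
Timecode: 05:57:02:21.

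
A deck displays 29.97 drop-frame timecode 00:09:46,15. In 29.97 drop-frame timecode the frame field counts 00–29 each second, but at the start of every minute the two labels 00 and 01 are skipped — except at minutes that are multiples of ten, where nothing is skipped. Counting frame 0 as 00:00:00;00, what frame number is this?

17577

As if non-drop at 30 labels/s: (0 × 3600 + 9 × 60 + 46) × 30 + 15 = 17595.
Minute boundaries passed: 9; those not divisible by 10: 9 − 0 = 9; dropped labels = 2 × 9 = 18.
Actual frame index = 17595 − 18 = 17577.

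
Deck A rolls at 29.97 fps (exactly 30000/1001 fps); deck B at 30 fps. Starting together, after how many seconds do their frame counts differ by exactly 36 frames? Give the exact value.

1201.2 seconds

The gap grows by |30 − 30000/1001| = 30/1001 frames per second.
Time for a 36-frame gap: 36 ÷ (30/1001) = 1201.2 s.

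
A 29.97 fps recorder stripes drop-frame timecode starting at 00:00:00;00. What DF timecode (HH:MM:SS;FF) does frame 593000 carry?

Ten DF minutes hold 17982 frames, so frame 593000 lies in block 32 (frames 575424–593405) with 17576 frames into that block.
The block's first minute is 1800 frames and the rest 1798 each; 17576 frames reaches minute 9, so 32 × 18 + 9 × 2 = 594 labels have been skipped so far.
Adding those back, label number 593000 + 594 = 593594 at 30 labels/s is 19786 s + 14 f = 5 h 29 min 46 s frame 14, i.e. 05:29:46;14.

05:29:46;14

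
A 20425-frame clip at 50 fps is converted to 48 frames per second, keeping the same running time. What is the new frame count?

Target frames = source frames × (target rate / source rate) = 20425 × (48)/(50) = 20425 × 24/25 = 19608.

19608 frames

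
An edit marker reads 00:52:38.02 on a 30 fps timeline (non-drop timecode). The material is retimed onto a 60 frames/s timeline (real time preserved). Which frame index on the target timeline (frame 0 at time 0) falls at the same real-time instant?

frame 189484

Source frame index: (0×3600 + 52×60 + 38) × 30 + 2 = 94742.
Real time: 94742 / (30) = 47371/15 s.
Target frame: (47371/15) × (60) = 189484.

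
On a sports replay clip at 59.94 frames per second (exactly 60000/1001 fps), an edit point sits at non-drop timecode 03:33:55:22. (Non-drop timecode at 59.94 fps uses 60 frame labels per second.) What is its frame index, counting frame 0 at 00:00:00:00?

Total seconds to the label: (3 × 3600 + 33 × 60 + 55) = 12835.
Frame index = 12835 × 60 + 22 = 770122.

frame 770122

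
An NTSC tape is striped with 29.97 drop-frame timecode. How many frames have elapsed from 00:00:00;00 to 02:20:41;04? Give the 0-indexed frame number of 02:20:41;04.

252982

As if non-drop at 30 labels/s: (2 × 3600 + 20 × 60 + 41) × 30 + 4 = 253234.
Minute boundaries passed: 140; those not divisible by 10: 140 − 14 = 126; dropped labels = 2 × 126 = 252.
Actual frame index = 253234 − 252 = 252982.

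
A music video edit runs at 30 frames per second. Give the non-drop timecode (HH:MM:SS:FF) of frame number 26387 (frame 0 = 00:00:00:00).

00:14:39:17

26387 ÷ 30 = 879 full seconds, remainder 17 frames.
879 s = 0 h 14 min 39 s.
Timecode: 00:14:39:17.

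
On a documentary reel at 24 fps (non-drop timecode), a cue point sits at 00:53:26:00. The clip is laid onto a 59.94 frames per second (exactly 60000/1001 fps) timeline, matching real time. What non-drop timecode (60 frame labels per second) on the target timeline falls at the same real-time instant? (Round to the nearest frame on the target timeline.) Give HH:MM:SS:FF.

00:53:22:48

Source frame index: (0×3600 + 53×60 + 26) × 24 + 0 = 76944.
Real time: 76944 / (24) = 3206 s.
Target frame: (3206) × (60000/1001) = 27480000/143 ≈ 192167.832 → 192168.
At 60 labels/s: frame 192168 → 00:53:22:48.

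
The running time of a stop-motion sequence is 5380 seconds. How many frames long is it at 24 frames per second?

Frames = 5380 × 24 = 129120.

129120 frames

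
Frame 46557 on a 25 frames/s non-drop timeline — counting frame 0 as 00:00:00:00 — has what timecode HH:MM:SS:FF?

00:31:02:07

46557 ÷ 25 = 1862 full seconds, remainder 7 frames.
1862 s = 0 h 31 min 2 s.
Timecode: 00:31:02:07.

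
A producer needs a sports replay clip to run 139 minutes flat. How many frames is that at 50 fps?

417000 frames

139 min = 8340 s.
Frames = 8340 × 50 = 417000.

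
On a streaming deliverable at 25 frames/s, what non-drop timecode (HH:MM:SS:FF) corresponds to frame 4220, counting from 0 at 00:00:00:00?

00:02:48:20

4220 ÷ 25 = 168 full seconds, remainder 20 frames.
168 s = 0 h 2 min 48 s.
Timecode: 00:02:48:20.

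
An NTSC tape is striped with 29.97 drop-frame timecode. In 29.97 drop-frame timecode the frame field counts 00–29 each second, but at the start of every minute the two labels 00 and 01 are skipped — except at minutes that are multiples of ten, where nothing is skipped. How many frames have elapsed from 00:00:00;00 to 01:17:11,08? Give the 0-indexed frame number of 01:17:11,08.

Complete 10-minute blocks: 7, each 17982 frames → 125874.
Remaining 7 whole minutes in the current block: 1800 + 6 × 1798 = 12588 frames.
Within the current minute: 11 × 30 + 8 − 2 = 336 (labels ;00/;01 skipped at this minute). Total = 125874 + 12588 + 336 = 138798.

138798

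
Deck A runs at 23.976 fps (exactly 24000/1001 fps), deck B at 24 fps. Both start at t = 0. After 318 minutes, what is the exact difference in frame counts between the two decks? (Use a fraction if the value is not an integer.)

318 min = 19080 s.
A emits 24000/1001 × 19080 = 457920000/1001 frames; B emits 24 × 19080 = 457920.
Difference = 457920/1001 frames (≈ 457.4625); B is ahead of A.

457920/1001 frames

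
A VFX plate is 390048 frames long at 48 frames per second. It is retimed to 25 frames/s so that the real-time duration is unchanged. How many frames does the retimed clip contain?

Target frames = source frames × (target rate / source rate) = 390048 × (25)/(48) = 390048 × 25/48 = 203150.

203150 frames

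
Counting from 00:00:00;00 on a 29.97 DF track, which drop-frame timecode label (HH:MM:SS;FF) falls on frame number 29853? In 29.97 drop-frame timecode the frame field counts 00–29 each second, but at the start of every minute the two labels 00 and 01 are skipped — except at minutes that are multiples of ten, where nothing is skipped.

00:16:36;03

Ten DF minutes hold 17982 frames, so frame 29853 lies in block 1 (frames 17982–35963) with 11871 frames into that block.
The block's first minute is 1800 frames and the rest 1798 each; 11871 frames reaches minute 6, so 1 × 18 + 6 × 2 = 30 labels have been skipped so far.
Adding those back, label number 29853 + 30 = 29883 at 30 labels/s is 996 s + 3 f = 0 h 16 min 36 s frame 3, i.e. 00:16:36;03.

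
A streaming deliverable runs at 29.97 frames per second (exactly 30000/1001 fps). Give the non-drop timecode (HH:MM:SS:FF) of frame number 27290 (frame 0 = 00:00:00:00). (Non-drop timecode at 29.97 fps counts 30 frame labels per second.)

27290 ÷ 30 = 909 full seconds, remainder 20 frames.
909 s = 0 h 15 min 9 s.
Timecode: 00:15:09:20.

00:15:09:20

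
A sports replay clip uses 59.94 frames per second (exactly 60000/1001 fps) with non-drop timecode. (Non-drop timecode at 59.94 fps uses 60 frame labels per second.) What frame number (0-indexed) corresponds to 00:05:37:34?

Total seconds to the label: (0 × 3600 + 5 × 60 + 37) = 337.
Frame index = 337 × 60 + 34 = 20254.

frame 20254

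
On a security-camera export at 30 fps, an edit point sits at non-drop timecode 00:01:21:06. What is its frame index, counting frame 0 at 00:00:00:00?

frame 2436

Total seconds to the label: (0 × 3600 + 1 × 60 + 21) = 81.
Frame index = 81 × 30 + 6 = 2436.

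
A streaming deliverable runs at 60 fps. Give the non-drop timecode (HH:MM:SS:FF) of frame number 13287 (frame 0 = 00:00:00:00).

00:03:41:27

13287 ÷ 60 = 221 full seconds, remainder 27 frames.
221 s = 0 h 3 min 41 s.
Timecode: 00:03:41:27.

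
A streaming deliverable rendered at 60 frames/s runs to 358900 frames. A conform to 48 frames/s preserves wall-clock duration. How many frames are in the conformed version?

Target frames = source frames × (target rate / source rate) = 358900 × (48)/(60) = 358900 × 4/5 = 287120.

287120 frames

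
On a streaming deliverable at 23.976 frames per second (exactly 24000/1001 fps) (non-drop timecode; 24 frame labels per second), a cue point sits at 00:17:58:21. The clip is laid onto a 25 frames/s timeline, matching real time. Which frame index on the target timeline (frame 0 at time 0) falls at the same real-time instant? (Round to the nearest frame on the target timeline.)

Source frame index: (0×3600 + 17×60 + 58) × 24 + 21 = 25893.
Real time: 25893 / (24000/1001) = 8639631/8000 s.
Target frame: (8639631/8000) × (25) = 8639631/320 ≈ 26998.847 → 26999.

frame 26999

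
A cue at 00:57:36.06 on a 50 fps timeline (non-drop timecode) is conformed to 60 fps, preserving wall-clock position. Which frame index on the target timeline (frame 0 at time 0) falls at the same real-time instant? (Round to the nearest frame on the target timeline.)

frame 207367

Source frame index: (0×3600 + 57×60 + 36) × 50 + 6 = 172806.
Real time: 172806 / (50) = 86403/25 s.
Target frame: (86403/25) × (60) = 1036836/5 ≈ 207367.200 → 207367.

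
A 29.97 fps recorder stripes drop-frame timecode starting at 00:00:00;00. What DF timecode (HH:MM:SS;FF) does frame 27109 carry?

Each 10-minute DF block holds 10 × 60 × 30 − 9 × 2 = 17982 frames. 27109 ÷ 17982 → 1 full block, remainder 9127.
Within the partial block the first minute is 1800 frames and each further minute 1798, so 5 further minute boundaries passed. Total skipped labels = 18 × 1 + 2 × 5 = 28.
Non-drop label index = 27109 + 28 = 27137; at 30 labels/s that is 00:15:04:17, i.e. DF 00:15:04;17.

00:15:04;17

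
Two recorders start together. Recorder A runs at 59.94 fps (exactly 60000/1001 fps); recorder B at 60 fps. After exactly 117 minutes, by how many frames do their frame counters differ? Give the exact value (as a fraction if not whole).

32400/77 frames

117 min = 7020 s.
A emits 60000/1001 × 7020 = 32400000/77 frames; B emits 60 × 7020 = 421200.
Difference = 32400/77 frames (≈ 420.7792); B is ahead of A.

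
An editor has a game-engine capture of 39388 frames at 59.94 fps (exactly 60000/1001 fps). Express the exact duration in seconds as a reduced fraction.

Running time = 39388 ÷ (60000/1001) = 39388 × 1001/60000 = 9856847/15000 s.

9856847/15000 seconds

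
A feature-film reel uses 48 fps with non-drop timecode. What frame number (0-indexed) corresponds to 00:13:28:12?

Total seconds to the label: (0 × 3600 + 13 × 60 + 28) = 808.
Frame index = 808 × 48 + 12 = 38796.

38796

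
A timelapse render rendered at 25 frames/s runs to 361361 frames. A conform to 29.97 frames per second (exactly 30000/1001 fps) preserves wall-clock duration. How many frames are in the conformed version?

433200 frames

Target frames = source frames × (target rate / source rate) = 361361 × (30000/1001)/(25) = 361361 × 1200/1001 = 433200.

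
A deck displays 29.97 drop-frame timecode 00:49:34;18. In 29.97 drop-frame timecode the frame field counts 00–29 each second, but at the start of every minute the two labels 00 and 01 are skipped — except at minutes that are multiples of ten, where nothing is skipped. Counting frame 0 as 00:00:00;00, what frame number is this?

Complete 10-minute blocks: 4, each 17982 frames → 71928.
Remaining 9 whole minutes in the current block: 1800 + 8 × 1798 = 16184 frames.
Within the current minute: 34 × 30 + 18 − 2 = 1036 (labels ;00/;01 skipped at this minute). Total = 71928 + 16184 + 1036 = 89148.

89148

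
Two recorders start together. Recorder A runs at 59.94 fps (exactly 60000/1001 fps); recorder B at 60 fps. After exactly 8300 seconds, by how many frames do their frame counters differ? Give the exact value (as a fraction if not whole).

498000/1001 frames

A emits 60000/1001 × 8300 = 498000000/1001 frames; B emits 60 × 8300 = 498000.
Difference = 498000/1001 frames (≈ 497.5025); B is ahead of A.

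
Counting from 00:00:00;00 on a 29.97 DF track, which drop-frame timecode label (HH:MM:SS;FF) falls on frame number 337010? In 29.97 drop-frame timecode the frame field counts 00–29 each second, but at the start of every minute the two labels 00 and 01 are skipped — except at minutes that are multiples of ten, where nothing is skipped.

03:07:24;28

Each 10-minute DF block holds 10 × 60 × 30 − 9 × 2 = 17982 frames. 337010 ÷ 17982 → 18 full blocks, remainder 13334.
Within the partial block the first minute is 1800 frames and each further minute 1798, so 7 further minute boundaries passed. Total skipped labels = 18 × 18 + 2 × 7 = 338.
Non-drop label index = 337010 + 338 = 337348; at 30 labels/s that is 03:07:24:28, i.e. DF 03:07:24;28.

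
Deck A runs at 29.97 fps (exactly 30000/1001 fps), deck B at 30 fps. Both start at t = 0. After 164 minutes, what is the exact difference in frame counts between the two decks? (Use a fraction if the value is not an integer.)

295200/1001 frames

164 min = 9840 s.
A emits 30000/1001 × 9840 = 295200000/1001 frames; B emits 30 × 9840 = 295200.
Difference = 295200/1001 frames (≈ 294.9051); B is ahead of A.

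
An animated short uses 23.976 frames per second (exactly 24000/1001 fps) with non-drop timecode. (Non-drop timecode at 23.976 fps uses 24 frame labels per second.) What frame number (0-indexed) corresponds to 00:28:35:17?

Total seconds to the label: (0 × 3600 + 28 × 60 + 35) = 1715.
Frame index = 1715 × 24 + 17 = 41177.

41177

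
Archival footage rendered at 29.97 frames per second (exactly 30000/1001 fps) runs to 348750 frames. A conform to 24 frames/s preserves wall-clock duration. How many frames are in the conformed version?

279279 frames

Target frames = source frames × (target rate / source rate) = 348750 × (24)/(30000/1001) = 348750 × 1001/1250 = 279279.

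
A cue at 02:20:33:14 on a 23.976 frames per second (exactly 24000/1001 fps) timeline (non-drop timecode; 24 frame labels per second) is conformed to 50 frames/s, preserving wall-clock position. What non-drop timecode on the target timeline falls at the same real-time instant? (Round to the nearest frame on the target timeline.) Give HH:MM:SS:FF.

02:20:42:01

Source frame index: (2×3600 + 20×60 + 33) × 24 + 14 = 202406.
Real time: 202406 / (24000/1001) = 101304203/12000 s.
Target frame: (101304203/12000) × (50) = 101304203/240 ≈ 422100.846 → 422101.
At 50 labels/s: frame 422101 → 02:20:42:01.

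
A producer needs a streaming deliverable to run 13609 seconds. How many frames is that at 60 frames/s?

Frames = 13609 × 60 = 816540.

816540 frames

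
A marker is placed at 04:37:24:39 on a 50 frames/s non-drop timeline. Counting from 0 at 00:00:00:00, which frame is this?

Total seconds to the label: (4 × 3600 + 37 × 60 + 24) = 16644.
Frame index = 16644 × 50 + 39 = 832239.

832239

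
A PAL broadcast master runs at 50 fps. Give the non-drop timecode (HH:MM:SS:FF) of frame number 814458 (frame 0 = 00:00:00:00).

04:31:29:08

814458 ÷ 50 = 16289 full seconds, remainder 8 frames.
16289 s = 4 h 31 min 29 s.
Timecode: 04:31:29:08.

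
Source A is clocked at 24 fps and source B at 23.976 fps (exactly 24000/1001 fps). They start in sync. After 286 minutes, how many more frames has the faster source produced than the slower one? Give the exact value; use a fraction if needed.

2880/7 frames

286 min = 17160 s.
A emits 24 × 17160 = 411840 frames; B emits 24000/1001 × 17160 = 2880000/7.
Difference = 2880/7 frames (≈ 411.4286); B is behind A.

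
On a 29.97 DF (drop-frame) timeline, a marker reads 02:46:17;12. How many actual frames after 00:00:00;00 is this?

Complete 10-minute blocks: 16, each 17982 frames → 287712.
Remaining 6 whole minutes in the current block: 1800 + 5 × 1798 = 10790 frames.
Within the current minute: 17 × 30 + 12 − 2 = 520 (labels ;00/;01 skipped at this minute). Total = 287712 + 10790 + 520 = 299022.

299022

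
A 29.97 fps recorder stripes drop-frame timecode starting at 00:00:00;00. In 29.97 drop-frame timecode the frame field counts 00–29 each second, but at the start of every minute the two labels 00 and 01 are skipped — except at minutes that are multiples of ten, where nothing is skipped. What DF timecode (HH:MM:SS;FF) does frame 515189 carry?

04:46:30;05

Each 10-minute DF block holds 10 × 60 × 30 − 9 × 2 = 17982 frames. 515189 ÷ 17982 → 28 full blocks, remainder 11693.
Within the partial block the first minute is 1800 frames and each further minute 1798, so 6 further minute boundaries passed. Total skipped labels = 18 × 28 + 2 × 6 = 516.
Non-drop label index = 515189 + 516 = 515705; at 30 labels/s that is 04:46:30:05, i.e. DF 04:46:30;05.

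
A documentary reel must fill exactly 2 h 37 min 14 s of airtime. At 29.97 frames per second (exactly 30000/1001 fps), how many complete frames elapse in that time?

2 h 37 min 14 s = 9434 s.
Frames = 9434 × 30000/1001 = 283020000/1001 ≈ 282737.2627.
Complete frames: 282737.

282737 frames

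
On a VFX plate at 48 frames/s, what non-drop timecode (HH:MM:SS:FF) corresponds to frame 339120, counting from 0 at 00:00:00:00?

01:57:45:00

339120 ÷ 48 = 7065 full seconds, remainder 0 frames.
7065 s = 1 h 57 min 45 s.
Timecode: 01:57:45:00.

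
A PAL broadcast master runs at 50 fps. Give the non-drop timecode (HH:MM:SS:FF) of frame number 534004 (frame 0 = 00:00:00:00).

534004 ÷ 50 = 10680 full seconds, remainder 4 frames.
10680 s = 2 h 58 min 0 s.
Timecode: 02:58:00:04.

02:58:00:04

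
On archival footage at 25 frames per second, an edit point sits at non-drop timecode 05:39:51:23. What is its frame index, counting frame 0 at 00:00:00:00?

509798

Total seconds to the label: (5 × 3600 + 39 × 60 + 51) = 20391.
Frame index = 20391 × 25 + 23 = 509798.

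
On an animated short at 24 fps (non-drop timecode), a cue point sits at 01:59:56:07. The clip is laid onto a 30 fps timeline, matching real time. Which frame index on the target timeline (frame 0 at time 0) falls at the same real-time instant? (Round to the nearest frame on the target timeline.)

frame 215889

Source frame index: (1×3600 + 59×60 + 56) × 24 + 7 = 172711.
Real time: 172711 / (24) = 172711/24 s.
Target frame: (172711/24) × (30) = 863555/4 ≈ 215888.750 → 215889.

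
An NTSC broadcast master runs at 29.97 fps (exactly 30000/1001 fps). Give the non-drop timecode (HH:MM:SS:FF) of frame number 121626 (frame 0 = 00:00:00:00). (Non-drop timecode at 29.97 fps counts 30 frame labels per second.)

01:07:34:06

121626 ÷ 30 = 4054 full seconds, remainder 6 frames.
4054 s = 1 h 7 min 34 s.
Timecode: 01:07:34:06.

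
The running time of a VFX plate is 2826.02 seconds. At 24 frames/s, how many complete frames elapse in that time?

Frames = 2826.02 × 24 = 1695612/25 ≈ 67824.4800.
Complete frames: 67824.

67824 frames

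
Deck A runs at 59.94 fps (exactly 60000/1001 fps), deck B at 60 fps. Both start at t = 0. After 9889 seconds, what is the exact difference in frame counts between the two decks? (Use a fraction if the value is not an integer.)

A emits 60000/1001 × 9889 = 53940000/91 frames; B emits 60 × 9889 = 593340.
Difference = 53940/91 frames (≈ 592.7473); B is ahead of A.

53940/91 frames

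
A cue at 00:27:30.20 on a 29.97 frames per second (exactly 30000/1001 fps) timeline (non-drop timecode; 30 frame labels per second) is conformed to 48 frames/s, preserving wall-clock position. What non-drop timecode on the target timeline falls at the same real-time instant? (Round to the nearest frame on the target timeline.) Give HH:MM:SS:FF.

00:27:32:15

Source frame index: (0×3600 + 27×60 + 30) × 30 + 20 = 49520.
Real time: 49520 / (30000/1001) = 619619/375 s.
Target frame: (619619/375) × (48) = 9913904/125 ≈ 79311.232 → 79311.
At 48 labels/s: frame 79311 → 00:27:32:15.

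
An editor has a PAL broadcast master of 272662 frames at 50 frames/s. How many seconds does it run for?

5453.24 seconds

Running time = 272662 / (50) = 5453.24 s.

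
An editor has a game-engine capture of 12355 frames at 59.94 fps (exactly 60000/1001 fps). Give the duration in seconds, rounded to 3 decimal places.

Running time = 12355 × 1001/60000 = 2473471/12000 s ≈ 206.123 s.

206.123 seconds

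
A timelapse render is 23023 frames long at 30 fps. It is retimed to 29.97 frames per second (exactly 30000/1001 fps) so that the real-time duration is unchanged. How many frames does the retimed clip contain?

Target frames = source frames × (target rate / source rate) = 23023 × (30000/1001)/(30) = 23023 × 1000/1001 = 23000.

23000 frames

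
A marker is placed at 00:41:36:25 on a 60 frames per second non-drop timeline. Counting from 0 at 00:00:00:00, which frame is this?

149785

Total seconds to the label: (0 × 3600 + 41 × 60 + 36) = 2496.
Frame index = 2496 × 60 + 25 = 149785.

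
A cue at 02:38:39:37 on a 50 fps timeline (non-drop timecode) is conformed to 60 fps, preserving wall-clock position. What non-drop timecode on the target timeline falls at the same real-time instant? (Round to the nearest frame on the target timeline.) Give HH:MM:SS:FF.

Source frame index: (2×3600 + 38×60 + 39) × 50 + 37 = 475987.
Real time: 475987 / (50) = 475987/50 s.
Target frame: (475987/50) × (60) = 2855922/5 ≈ 571184.400 → 571184.
At 60 labels/s: frame 571184 → 02:38:39:44.

02:38:39:44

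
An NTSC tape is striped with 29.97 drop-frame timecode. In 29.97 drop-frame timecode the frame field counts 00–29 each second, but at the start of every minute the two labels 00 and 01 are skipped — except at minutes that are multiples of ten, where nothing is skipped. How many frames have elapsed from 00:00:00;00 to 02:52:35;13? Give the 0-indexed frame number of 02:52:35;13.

310353

Complete 10-minute blocks: 17, each 17982 frames → 305694.
Remaining 2 whole minutes in the current block: 1800 + 1 × 1798 = 3598 frames.
Within the current minute: 35 × 30 + 13 − 2 = 1061 (labels ;00/;01 skipped at this minute). Total = 305694 + 3598 + 1061 = 310353.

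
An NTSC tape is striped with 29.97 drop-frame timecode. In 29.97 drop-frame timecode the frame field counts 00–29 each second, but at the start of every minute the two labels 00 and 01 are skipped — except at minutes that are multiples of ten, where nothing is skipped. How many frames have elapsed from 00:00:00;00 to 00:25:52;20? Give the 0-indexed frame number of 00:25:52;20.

46534

Complete 10-minute blocks: 2, each 17982 frames → 35964.
Remaining 5 whole minutes in the current block: 1800 + 4 × 1798 = 8992 frames.
Within the current minute: 52 × 30 + 20 − 2 = 1578 (labels ;00/;01 skipped at this minute). Total = 35964 + 8992 + 1578 = 46534.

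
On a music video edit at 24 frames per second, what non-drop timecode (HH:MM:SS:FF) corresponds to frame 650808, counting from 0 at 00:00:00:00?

650808 ÷ 24 = 27117 full seconds, remainder 0 frames.
27117 s = 7 h 31 min 57 s.
Timecode: 07:31:57:00.

07:31:57:00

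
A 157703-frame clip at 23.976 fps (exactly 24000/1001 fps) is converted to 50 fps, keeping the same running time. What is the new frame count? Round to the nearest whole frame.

328876 frames

Frames at target rate = 157703 × (50) / (24000/1001) = 157860703/480 ≈ 328876.465.
Nearest whole frame: 328876.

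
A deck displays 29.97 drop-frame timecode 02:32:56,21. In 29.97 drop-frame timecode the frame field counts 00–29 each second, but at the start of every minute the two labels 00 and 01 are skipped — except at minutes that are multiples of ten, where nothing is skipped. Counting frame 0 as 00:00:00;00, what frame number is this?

275027

As if non-drop at 30 labels/s: (2 × 3600 + 32 × 60 + 56) × 30 + 21 = 275301.
Minute boundaries passed: 152; those not divisible by 10: 152 − 15 = 137; dropped labels = 2 × 137 = 274.
Actual frame index = 275301 − 274 = 275027.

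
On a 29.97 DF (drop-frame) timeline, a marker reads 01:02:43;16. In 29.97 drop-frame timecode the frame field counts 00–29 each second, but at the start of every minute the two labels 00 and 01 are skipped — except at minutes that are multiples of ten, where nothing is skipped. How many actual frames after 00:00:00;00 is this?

As if non-drop at 30 labels/s: (1 × 3600 + 2 × 60 + 43) × 30 + 16 = 112906.
Minute boundaries passed: 62; those not divisible by 10: 62 − 6 = 56; dropped labels = 2 × 56 = 112.
Actual frame index = 112906 − 112 = 112794.

112794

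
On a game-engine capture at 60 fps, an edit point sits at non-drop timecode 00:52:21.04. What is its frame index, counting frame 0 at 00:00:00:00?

Total seconds to the label: (0 × 3600 + 52 × 60 + 21) = 3141.
Frame index = 3141 × 60 + 4 = 188464.

188464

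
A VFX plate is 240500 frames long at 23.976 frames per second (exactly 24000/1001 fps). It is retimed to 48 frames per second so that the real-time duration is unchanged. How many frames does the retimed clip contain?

481481 frames

Target frames = source frames × (target rate / source rate) = 240500 × (48)/(24000/1001) = 240500 × 1001/500 = 481481.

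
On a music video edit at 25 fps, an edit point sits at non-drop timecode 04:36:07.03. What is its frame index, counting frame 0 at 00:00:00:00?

Total seconds to the label: (4 × 3600 + 36 × 60 + 7) = 16567.
Frame index = 16567 × 25 + 3 = 414178.

frame 414178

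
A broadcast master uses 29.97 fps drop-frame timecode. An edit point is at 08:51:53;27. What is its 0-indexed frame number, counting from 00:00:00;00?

956461

As if non-drop at 30 labels/s: (8 × 3600 + 51 × 60 + 53) × 30 + 27 = 957417.
Minute boundaries passed: 531; those not divisible by 10: 531 − 53 = 478; dropped labels = 2 × 478 = 956.
Actual frame index = 957417 − 956 = 956461.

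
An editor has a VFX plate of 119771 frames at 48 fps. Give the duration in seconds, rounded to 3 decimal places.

2495.229 seconds

Running time = 119771 × 1/48 = 119771/48 s ≈ 2495.229 s.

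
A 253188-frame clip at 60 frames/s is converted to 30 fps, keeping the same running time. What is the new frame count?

Target frames = source frames × (target rate / source rate) = 253188 × (30)/(60) = 253188 × 1/2 = 126594.

126594 frames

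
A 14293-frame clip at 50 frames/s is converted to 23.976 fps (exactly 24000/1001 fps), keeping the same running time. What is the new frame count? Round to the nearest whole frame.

6854 frames

Frames at target rate = 14293 × (24000/1001) / (50) = 6860640/1001 ≈ 6853.786.
Nearest whole frame: 6854.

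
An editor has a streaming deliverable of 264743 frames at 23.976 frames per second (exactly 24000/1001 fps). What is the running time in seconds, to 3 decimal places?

Running time = 264743 × 1001/24000 = 265007743/24000 s ≈ 11041.989 s.

11041.989 seconds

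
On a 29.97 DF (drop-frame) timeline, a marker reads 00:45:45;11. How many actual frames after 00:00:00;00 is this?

As if non-drop at 30 labels/s: (0 × 3600 + 45 × 60 + 45) × 30 + 11 = 82361.
Minute boundaries passed: 45; those not divisible by 10: 45 − 4 = 41; dropped labels = 2 × 41 = 82.
Actual frame index = 82361 − 82 = 82279.

82279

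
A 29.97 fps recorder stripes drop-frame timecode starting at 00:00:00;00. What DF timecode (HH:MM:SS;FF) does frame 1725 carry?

Ten DF minutes hold 17982 frames, so frame 1725 lies in block 0 (frames 0–17981) with 1725 frames into that block.
The block's first minute is 1800 frames and the rest 1798 each; 1725 frames reaches minute 0, so 0 × 18 + 0 × 2 = 0 labels have been skipped so far.
Adding those back, label number 1725 + 0 = 1725 at 30 labels/s is 57 s + 15 f = 0 h 0 min 57 s frame 15, i.e. 00:00:57;15.

00:00:57;15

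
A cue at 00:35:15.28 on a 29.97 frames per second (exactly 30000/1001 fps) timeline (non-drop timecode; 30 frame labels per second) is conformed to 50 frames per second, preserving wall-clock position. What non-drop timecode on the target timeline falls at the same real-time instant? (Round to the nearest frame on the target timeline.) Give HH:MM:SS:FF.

Source frame index: (0×3600 + 35×60 + 15) × 30 + 28 = 63478.
Real time: 63478 / (30000/1001) = 31770739/15000 s.
Target frame: (31770739/15000) × (50) = 31770739/300 ≈ 105902.463 → 105902.
At 50 labels/s: frame 105902 → 00:35:18:02.

00:35:18:02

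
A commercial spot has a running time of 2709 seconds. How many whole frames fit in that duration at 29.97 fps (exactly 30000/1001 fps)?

Frames = 2709 × 30000/1001 = 11610000/143 ≈ 81188.8112.
Complete frames: 81188.

81188 frames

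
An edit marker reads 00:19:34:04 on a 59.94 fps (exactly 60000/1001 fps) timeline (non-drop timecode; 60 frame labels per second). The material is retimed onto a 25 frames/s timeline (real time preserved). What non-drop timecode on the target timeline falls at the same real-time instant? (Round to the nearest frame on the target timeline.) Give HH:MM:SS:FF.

00:19:35:06

Source frame index: (0×3600 + 19×60 + 34) × 60 + 4 = 70444.
Real time: 70444 / (60000/1001) = 17628611/15000 s.
Target frame: (17628611/15000) × (25) = 17628611/600 ≈ 29381.018 → 29381.
At 25 labels/s: frame 29381 → 00:19:35:06.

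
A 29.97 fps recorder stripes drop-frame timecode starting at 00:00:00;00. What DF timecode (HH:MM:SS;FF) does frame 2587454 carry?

Each 10-minute DF block holds 10 × 60 × 30 − 9 × 2 = 17982 frames. 2587454 ÷ 17982 → 143 full blocks, remainder 16028.
Within the partial block the first minute is 1800 frames and each further minute 1798, so 8 further minute boundaries passed. Total skipped labels = 18 × 143 + 2 × 8 = 2590.
Non-drop label index = 2587454 + 2590 = 2590044; at 30 labels/s that is 23:58:54:24, i.e. DF 23:58:54;24.

23:58:54;24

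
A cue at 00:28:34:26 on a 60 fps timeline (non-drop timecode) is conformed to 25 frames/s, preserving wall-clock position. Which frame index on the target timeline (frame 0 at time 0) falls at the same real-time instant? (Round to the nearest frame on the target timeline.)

frame 42861

Source frame index: (0×3600 + 28×60 + 34) × 60 + 26 = 102866.
Real time: 102866 / (60) = 51433/30 s.
Target frame: (51433/30) × (25) = 257165/6 ≈ 42860.833 → 42861.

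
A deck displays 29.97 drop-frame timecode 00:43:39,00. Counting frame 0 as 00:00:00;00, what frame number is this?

78492

Complete 10-minute blocks: 4, each 17982 frames → 71928.
Remaining 3 whole minutes in the current block: 1800 + 2 × 1798 = 5396 frames.
Within the current minute: 39 × 30 + 0 − 2 = 1168 (labels ;00/;01 skipped at this minute). Total = 71928 + 5396 + 1168 = 78492.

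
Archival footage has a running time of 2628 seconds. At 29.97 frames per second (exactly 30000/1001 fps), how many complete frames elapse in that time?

Frames = 2628 × 30000/1001 = 78840000/1001 ≈ 78761.2388.
Complete frames: 78761.

78761 frames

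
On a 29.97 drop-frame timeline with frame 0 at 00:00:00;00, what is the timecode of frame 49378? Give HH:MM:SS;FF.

Each 10-minute DF block holds 10 × 60 × 30 − 9 × 2 = 17982 frames. 49378 ÷ 17982 → 2 full blocks, remainder 13414.
Within the partial block the first minute is 1800 frames and each further minute 1798, so 7 further minute boundaries passed. Total skipped labels = 18 × 2 + 2 × 7 = 50.
Non-drop label index = 49378 + 50 = 49428; at 30 labels/s that is 00:27:27:18, i.e. DF 00:27:27;18.

00:27:27;18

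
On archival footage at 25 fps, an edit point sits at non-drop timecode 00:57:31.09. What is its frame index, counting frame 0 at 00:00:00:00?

Total seconds to the label: (0 × 3600 + 57 × 60 + 31) = 3451.
Frame index = 3451 × 25 + 9 = 86284.

frame 86284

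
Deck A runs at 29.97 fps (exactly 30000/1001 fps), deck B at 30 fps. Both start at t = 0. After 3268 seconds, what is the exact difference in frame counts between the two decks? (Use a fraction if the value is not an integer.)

98040/1001 frames

A emits 30000/1001 × 3268 = 98040000/1001 frames; B emits 30 × 3268 = 98040.
Difference = 98040/1001 frames (≈ 97.9421); B is ahead of A.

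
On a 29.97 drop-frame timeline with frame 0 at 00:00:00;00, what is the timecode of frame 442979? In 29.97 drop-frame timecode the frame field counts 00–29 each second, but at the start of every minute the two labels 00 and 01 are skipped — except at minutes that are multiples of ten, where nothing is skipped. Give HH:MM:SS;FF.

04:06:20;23

Each 10-minute DF block holds 10 × 60 × 30 − 9 × 2 = 17982 frames. 442979 ÷ 17982 → 24 full blocks, remainder 11411.
Within the partial block the first minute is 1800 frames and each further minute 1798, so 6 further minute boundaries passed. Total skipped labels = 18 × 24 + 2 × 6 = 444.
Non-drop label index = 442979 + 444 = 443423; at 30 labels/s that is 04:06:20:23, i.e. DF 04:06:20;23.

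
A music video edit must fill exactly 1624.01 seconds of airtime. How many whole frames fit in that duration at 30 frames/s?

48720 frames

Frames = 1624.01 × 30 = 487203/10 ≈ 48720.3000.
Complete frames: 48720.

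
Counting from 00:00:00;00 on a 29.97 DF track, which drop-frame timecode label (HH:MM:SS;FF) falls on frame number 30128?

00:16:45;08

Ten DF minutes hold 17982 frames, so frame 30128 lies in block 1 (frames 17982–35963) with 12146 frames into that block.
The block's first minute is 1800 frames and the rest 1798 each; 12146 frames reaches minute 6, so 1 × 18 + 6 × 2 = 30 labels have been skipped so far.
Adding those back, label number 30128 + 30 = 30158 at 30 labels/s is 1005 s + 8 f = 0 h 16 min 45 s frame 8, i.e. 00:16:45;08.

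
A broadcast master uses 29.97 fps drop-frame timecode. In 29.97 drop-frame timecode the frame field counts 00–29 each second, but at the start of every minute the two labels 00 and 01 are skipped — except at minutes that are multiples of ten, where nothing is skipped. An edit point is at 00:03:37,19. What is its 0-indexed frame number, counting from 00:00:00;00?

6523

As if non-drop at 30 labels/s: (0 × 3600 + 3 × 60 + 37) × 30 + 19 = 6529.
Minute boundaries passed: 3; those not divisible by 10: 3 − 0 = 3; dropped labels = 2 × 3 = 6.
Actual frame index = 6529 − 6 = 6523.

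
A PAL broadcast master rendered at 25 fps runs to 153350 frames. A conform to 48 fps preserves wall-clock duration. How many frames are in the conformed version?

294432 frames

Target frames = source frames × (target rate / source rate) = 153350 × (48)/(25) = 153350 × 48/25 = 294432.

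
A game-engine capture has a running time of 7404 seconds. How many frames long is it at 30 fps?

Frames = 7404 × 30 = 222120.

222120 frames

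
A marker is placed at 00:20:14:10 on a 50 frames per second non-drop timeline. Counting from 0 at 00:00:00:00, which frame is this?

60710

Total seconds to the label: (0 × 3600 + 20 × 60 + 14) = 1214.
Frame index = 1214 × 50 + 10 = 60710.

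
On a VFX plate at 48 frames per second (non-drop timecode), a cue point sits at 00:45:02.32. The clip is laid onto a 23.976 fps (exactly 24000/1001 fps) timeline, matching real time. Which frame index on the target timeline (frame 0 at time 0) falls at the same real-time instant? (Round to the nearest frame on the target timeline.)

frame 64799

Source frame index: (0×3600 + 45×60 + 2) × 48 + 32 = 129728.
Real time: 129728 / (48) = 8108/3 s.
Target frame: (8108/3) × (24000/1001) = 64864000/1001 ≈ 64799.201 → 64799.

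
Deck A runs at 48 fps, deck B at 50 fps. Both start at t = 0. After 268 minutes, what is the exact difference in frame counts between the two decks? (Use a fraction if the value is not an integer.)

32160 frames

268 min = 16080 s.
A emits 48 × 16080 = 771840 frames; B emits 50 × 16080 = 804000.
Difference = 32160 frames; B is ahead of A.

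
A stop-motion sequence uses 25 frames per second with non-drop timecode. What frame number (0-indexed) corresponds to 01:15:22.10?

Total seconds to the label: (1 × 3600 + 15 × 60 + 22) = 4522.
Frame index = 4522 × 25 + 10 = 113060.

113060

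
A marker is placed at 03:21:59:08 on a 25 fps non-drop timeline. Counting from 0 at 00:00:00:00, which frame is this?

Total seconds to the label: (3 × 3600 + 21 × 60 + 59) = 12119.
Frame index = 12119 × 25 + 8 = 302983.

frame 302983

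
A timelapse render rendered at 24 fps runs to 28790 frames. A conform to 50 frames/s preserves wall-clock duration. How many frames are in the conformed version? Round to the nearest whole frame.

Frames at target rate = 28790 × (50) / (24) = 359875/6 ≈ 59979.167.
Nearest whole frame: 59979.

59979 frames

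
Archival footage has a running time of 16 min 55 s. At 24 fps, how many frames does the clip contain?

16 min 55 s = 1015 s.
Frames = 1015 × 24 = 24360.

24360 frames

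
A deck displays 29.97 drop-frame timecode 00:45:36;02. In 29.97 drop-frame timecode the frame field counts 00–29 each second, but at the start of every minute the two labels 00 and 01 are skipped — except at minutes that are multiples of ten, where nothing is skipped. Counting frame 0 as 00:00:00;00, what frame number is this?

82000

Complete 10-minute blocks: 4, each 17982 frames → 71928.
Remaining 5 whole minutes in the current block: 1800 + 4 × 1798 = 8992 frames.
Within the current minute: 36 × 30 + 2 − 2 = 1080 (labels ;00/;01 skipped at this minute). Total = 71928 + 8992 + 1080 = 82000.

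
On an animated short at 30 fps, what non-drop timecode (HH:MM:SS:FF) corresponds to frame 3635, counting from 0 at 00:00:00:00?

00:02:01:05

3635 ÷ 30 = 121 full seconds, remainder 5 frames.
121 s = 0 h 2 min 1 s.
Timecode: 00:02:01:05.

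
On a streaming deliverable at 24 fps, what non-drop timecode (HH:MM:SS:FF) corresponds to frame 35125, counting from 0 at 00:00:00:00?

00:24:23:13

35125 ÷ 24 = 1463 full seconds, remainder 13 frames.
1463 s = 0 h 24 min 23 s.
Timecode: 00:24:23:13.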